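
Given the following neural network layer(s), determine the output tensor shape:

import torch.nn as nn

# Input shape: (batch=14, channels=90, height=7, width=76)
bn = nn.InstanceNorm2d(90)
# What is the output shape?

Input shape: (14, 90, 7, 76)
Output shape: (14, 90, 7, 76)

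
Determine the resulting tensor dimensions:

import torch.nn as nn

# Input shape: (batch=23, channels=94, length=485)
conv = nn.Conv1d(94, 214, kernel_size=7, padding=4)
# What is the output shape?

Input shape: (23, 94, 485)
Output shape: (23, 214, 487)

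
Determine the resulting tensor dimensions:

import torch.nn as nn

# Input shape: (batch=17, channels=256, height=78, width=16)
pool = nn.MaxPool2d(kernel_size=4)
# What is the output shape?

Input shape: (17, 256, 78, 16)
Output shape: (17, 256, 19, 4)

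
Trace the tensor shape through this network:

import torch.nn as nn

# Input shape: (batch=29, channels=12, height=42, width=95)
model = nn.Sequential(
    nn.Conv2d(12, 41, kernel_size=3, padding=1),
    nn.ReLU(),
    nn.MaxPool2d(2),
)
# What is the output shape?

Input shape: (29, 12, 42, 95)
  -> after Conv2d: (29, 41, 42, 95)
  -> after ReLU: (29, 41, 42, 95)
Output shape: (29, 41, 21, 47)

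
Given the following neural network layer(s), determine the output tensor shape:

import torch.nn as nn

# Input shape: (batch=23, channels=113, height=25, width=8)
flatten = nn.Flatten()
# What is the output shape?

Input shape: (23, 113, 25, 8)
Output shape: (23, 22600)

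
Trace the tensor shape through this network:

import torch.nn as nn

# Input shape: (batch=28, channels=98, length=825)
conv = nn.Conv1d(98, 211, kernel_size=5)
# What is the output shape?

Input shape: (28, 98, 825)
Output shape: (28, 211, 821)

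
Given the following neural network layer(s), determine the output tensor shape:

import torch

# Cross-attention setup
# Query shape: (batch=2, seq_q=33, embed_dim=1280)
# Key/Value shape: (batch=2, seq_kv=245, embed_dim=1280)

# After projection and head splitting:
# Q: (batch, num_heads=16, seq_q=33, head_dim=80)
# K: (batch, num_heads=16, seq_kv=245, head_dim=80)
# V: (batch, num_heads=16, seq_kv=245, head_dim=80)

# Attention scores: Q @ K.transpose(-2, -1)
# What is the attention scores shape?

Input shape: (2, 33, 1280)
Output shape: (2, 16, 33, 245)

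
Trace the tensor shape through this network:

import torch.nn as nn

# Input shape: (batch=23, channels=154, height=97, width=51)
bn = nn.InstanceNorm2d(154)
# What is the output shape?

Input shape: (23, 154, 97, 51)
Output shape: (23, 154, 97, 51)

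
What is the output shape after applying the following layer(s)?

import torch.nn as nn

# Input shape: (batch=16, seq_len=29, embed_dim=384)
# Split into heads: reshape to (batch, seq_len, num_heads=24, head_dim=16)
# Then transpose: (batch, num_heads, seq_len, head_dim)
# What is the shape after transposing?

Input shape: (16, 29, 384)
  -> after reshape: (16, 29, 24, 16)
Output shape: (16, 24, 29, 16)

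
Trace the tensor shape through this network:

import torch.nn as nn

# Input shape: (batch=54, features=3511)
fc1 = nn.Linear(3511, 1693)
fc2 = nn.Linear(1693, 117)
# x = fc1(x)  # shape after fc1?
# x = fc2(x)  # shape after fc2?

Input shape: (54, 3511)
  -> after fc1: (54, 1693)
Output shape: (54, 117)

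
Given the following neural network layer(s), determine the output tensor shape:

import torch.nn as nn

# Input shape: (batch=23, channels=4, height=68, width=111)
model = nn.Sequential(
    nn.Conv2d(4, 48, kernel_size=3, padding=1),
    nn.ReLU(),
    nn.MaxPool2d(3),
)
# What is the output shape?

Input shape: (23, 4, 68, 111)
  -> after Conv2d: (23, 48, 68, 111)
  -> after ReLU: (23, 48, 68, 111)
Output shape: (23, 48, 22, 37)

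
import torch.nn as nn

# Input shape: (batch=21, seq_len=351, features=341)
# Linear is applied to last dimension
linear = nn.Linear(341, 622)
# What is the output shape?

Input shape: (21, 351, 341)
Output shape: (21, 351, 622)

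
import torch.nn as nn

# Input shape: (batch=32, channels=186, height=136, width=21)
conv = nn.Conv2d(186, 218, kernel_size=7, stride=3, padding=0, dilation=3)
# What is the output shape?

Input shape: (32, 186, 136, 21)
Output shape: (32, 218, 40, 1)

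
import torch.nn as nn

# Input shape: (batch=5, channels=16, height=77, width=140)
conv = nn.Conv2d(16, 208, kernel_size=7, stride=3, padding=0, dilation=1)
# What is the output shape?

Input shape: (5, 16, 77, 140)
Output shape: (5, 208, 24, 45)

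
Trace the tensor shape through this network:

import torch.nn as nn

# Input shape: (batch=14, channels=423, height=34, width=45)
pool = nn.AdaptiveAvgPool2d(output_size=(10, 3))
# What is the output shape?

Input shape: (14, 423, 34, 45)
Output shape: (14, 423, 10, 3)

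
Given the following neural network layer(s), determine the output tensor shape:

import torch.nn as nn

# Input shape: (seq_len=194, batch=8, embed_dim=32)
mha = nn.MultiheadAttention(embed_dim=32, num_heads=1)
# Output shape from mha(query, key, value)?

Input shape: (194, 8, 32)
Output shape: (194, 8, 32)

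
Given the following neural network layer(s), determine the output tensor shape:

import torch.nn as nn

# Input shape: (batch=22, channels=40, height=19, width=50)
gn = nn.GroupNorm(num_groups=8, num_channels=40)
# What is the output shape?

Input shape: (22, 40, 19, 50)
Output shape: (22, 40, 19, 50)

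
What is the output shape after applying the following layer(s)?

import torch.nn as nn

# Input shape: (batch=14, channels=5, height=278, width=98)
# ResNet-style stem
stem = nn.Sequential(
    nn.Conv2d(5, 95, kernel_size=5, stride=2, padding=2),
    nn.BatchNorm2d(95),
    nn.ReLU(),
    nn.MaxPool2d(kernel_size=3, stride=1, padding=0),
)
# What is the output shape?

Input shape: (14, 5, 278, 98)
  -> after Conv2d 5x5 stride=2: (14, 95, 139, 49)
Output shape: (14, 95, 137, 47)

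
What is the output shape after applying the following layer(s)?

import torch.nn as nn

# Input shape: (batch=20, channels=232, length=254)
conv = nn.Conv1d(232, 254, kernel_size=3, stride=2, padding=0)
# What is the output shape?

Input shape: (20, 232, 254)
Output shape: (20, 254, 126)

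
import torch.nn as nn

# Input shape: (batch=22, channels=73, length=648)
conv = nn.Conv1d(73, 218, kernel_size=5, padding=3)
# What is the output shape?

Input shape: (22, 73, 648)
Output shape: (22, 218, 650)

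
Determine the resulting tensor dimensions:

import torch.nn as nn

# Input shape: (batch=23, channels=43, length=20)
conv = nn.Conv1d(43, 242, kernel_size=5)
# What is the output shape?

Input shape: (23, 43, 20)
Output shape: (23, 242, 16)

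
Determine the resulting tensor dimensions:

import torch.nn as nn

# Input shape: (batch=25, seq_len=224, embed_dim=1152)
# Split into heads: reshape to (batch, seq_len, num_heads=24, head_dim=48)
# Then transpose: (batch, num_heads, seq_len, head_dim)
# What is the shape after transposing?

Input shape: (25, 224, 1152)
  -> after reshape: (25, 224, 24, 48)
Output shape: (25, 24, 224, 48)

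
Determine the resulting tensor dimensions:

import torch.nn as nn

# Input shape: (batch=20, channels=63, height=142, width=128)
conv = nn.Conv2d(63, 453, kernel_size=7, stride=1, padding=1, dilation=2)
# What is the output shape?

Input shape: (20, 63, 142, 128)
Output shape: (20, 453, 132, 118)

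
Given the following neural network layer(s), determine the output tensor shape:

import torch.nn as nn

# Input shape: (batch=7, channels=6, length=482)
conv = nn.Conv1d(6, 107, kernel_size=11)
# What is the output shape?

Input shape: (7, 6, 482)
Output shape: (7, 107, 472)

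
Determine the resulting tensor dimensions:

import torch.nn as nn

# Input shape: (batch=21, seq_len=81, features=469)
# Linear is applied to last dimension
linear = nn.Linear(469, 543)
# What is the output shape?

Input shape: (21, 81, 469)
Output shape: (21, 81, 543)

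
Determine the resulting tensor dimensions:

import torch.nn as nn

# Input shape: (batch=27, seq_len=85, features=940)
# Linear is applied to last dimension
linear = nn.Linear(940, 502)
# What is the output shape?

Input shape: (27, 85, 940)
Output shape: (27, 85, 502)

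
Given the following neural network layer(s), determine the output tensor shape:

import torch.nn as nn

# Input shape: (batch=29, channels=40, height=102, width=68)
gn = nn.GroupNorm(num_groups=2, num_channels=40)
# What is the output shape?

Input shape: (29, 40, 102, 68)
Output shape: (29, 40, 102, 68)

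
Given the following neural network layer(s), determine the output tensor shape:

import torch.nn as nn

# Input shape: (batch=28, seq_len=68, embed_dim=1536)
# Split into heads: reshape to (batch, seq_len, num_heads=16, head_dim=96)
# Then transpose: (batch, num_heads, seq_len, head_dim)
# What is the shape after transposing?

Input shape: (28, 68, 1536)
  -> after reshape: (28, 68, 16, 96)
Output shape: (28, 16, 68, 96)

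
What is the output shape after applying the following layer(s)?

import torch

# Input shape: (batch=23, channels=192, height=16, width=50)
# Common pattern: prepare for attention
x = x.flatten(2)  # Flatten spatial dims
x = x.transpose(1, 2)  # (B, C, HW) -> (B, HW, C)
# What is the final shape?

Input shape: (23, 192, 16, 50)
  -> after flatten(2): (23, 192, 800)
Output shape: (23, 800, 192)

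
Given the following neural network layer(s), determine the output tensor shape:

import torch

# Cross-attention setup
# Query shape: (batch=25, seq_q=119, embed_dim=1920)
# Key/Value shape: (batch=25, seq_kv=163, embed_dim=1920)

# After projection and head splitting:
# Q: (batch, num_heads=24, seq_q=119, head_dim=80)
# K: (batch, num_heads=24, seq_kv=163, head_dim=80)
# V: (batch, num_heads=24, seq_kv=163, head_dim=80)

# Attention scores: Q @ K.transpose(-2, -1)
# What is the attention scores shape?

Input shape: (25, 119, 1920)
Output shape: (25, 24, 119, 163)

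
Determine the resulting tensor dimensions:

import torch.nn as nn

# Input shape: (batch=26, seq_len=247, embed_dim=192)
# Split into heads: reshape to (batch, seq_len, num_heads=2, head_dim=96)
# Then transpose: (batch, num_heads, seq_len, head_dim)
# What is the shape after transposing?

Input shape: (26, 247, 192)
  -> after reshape: (26, 247, 2, 96)
Output shape: (26, 2, 247, 96)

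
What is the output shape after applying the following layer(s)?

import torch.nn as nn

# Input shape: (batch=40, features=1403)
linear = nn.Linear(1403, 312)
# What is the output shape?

Input shape: (40, 1403)
Output shape: (40, 312)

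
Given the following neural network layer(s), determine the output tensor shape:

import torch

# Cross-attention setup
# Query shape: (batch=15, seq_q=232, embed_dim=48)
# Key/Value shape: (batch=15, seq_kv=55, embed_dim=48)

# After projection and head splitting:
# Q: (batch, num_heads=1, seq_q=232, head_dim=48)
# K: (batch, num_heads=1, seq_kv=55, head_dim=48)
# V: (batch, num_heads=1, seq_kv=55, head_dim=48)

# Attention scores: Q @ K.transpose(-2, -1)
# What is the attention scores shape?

Input shape: (15, 232, 48)
Output shape: (15, 1, 232, 55)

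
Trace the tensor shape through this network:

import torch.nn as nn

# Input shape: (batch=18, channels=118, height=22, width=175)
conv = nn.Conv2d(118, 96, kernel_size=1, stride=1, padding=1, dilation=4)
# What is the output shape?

Input shape: (18, 118, 22, 175)
Output shape: (18, 96, 24, 177)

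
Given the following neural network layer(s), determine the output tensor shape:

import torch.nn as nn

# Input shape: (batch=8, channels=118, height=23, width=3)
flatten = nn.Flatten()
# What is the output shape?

Input shape: (8, 118, 23, 3)
Output shape: (8, 8142)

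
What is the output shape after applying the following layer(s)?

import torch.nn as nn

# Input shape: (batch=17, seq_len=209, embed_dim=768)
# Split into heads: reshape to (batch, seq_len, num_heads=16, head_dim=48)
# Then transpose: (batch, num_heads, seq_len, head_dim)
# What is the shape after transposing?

Input shape: (17, 209, 768)
  -> after reshape: (17, 209, 16, 48)
Output shape: (17, 16, 209, 48)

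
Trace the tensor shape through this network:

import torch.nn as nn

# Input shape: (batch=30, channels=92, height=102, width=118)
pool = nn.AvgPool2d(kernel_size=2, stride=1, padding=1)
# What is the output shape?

Input shape: (30, 92, 102, 118)
Output shape: (30, 92, 103, 119)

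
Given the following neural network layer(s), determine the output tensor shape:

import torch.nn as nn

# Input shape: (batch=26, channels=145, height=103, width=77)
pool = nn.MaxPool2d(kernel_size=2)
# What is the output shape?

Input shape: (26, 145, 103, 77)
Output shape: (26, 145, 51, 38)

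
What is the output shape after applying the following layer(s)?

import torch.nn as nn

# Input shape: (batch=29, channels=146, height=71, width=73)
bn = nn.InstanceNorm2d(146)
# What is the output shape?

Input shape: (29, 146, 71, 73)
Output shape: (29, 146, 71, 73)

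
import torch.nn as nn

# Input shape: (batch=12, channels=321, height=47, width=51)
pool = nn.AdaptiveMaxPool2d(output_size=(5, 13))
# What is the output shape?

Input shape: (12, 321, 47, 51)
Output shape: (12, 321, 5, 13)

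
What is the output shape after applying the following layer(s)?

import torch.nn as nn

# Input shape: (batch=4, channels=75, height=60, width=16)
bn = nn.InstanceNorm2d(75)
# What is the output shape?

Input shape: (4, 75, 60, 16)
Output shape: (4, 75, 60, 16)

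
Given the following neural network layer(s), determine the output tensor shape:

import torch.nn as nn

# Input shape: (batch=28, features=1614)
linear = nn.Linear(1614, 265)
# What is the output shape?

Input shape: (28, 1614)
Output shape: (28, 265)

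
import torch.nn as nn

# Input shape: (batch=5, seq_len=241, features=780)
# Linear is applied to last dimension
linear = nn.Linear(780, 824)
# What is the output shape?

Input shape: (5, 241, 780)
Output shape: (5, 241, 824)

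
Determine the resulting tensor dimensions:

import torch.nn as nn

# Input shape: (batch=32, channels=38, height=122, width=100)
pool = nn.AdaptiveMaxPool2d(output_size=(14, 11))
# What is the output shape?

Input shape: (32, 38, 122, 100)
Output shape: (32, 38, 14, 11)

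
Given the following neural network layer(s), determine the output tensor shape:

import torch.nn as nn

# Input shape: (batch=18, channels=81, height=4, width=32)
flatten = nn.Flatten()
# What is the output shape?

Input shape: (18, 81, 4, 32)
Output shape: (18, 10368)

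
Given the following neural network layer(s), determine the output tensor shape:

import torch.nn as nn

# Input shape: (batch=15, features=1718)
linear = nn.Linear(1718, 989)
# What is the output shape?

Input shape: (15, 1718)
Output shape: (15, 989)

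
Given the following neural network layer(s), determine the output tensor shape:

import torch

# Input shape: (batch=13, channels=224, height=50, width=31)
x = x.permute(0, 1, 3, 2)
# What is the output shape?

Input shape: (13, 224, 50, 31)
Output shape: (13, 224, 31, 50)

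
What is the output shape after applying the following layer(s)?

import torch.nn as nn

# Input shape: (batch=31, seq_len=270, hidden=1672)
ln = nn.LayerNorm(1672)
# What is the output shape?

Input shape: (31, 270, 1672)
Output shape: (31, 270, 1672)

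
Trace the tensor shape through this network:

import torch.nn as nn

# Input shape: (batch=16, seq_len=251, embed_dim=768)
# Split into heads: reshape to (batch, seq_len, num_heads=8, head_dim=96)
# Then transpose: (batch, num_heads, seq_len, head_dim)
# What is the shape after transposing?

Input shape: (16, 251, 768)
  -> after reshape: (16, 251, 8, 96)
Output shape: (16, 8, 251, 96)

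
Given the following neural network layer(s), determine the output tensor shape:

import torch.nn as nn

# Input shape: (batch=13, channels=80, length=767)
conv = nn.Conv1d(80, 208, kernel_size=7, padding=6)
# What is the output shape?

Input shape: (13, 80, 767)
Output shape: (13, 208, 773)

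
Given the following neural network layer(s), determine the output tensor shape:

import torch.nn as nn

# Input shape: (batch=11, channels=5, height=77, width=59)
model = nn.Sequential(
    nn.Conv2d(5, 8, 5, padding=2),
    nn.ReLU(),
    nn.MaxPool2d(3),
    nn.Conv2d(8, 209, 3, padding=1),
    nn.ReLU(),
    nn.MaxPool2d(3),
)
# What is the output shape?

Input shape: (11, 5, 77, 59)
  -> after first Conv2d: (11, 8, 77, 59)
  -> after first MaxPool2d: (11, 8, 25, 19)
  -> after second Conv2d: (11, 209, 25, 19)
Output shape: (11, 209, 8, 6)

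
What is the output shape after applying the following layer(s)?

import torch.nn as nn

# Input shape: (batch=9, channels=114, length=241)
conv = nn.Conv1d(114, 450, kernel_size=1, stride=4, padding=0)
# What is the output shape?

Input shape: (9, 114, 241)
Output shape: (9, 450, 61)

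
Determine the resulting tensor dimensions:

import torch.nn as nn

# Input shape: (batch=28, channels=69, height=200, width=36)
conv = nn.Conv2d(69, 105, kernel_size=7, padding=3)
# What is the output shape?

Input shape: (28, 69, 200, 36)
Output shape: (28, 105, 200, 36)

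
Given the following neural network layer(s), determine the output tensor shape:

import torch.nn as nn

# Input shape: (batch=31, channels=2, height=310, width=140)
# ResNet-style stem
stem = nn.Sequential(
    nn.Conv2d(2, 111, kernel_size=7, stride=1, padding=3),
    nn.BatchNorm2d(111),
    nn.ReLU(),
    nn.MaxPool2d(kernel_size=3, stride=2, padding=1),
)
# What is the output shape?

Input shape: (31, 2, 310, 140)
  -> after Conv2d 7x7 stride=1: (31, 111, 310, 140)
Output shape: (31, 111, 155, 70)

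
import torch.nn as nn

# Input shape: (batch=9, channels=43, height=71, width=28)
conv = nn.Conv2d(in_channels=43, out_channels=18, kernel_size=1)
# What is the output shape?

Input shape: (9, 43, 71, 28)
Output shape: (9, 18, 71, 28)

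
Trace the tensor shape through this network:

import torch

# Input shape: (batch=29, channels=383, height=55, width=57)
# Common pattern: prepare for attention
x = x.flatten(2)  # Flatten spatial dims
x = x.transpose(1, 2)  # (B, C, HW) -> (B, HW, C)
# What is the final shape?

Input shape: (29, 383, 55, 57)
  -> after flatten(2): (29, 383, 3135)
Output shape: (29, 3135, 383)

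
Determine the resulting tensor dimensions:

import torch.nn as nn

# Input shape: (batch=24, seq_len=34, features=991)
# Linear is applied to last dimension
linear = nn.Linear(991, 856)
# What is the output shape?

Input shape: (24, 34, 991)
Output shape: (24, 34, 856)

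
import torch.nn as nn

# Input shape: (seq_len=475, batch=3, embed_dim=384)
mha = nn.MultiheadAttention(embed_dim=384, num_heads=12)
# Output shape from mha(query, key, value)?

Input shape: (475, 3, 384)
Output shape: (475, 3, 384)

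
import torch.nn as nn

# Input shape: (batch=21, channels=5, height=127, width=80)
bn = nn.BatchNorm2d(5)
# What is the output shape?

Input shape: (21, 5, 127, 80)
Output shape: (21, 5, 127, 80)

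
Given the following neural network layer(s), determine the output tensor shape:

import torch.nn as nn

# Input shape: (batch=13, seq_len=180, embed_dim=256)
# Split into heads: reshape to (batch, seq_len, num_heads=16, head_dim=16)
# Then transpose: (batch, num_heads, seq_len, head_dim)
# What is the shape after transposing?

Input shape: (13, 180, 256)
  -> after reshape: (13, 180, 16, 16)
Output shape: (13, 16, 180, 16)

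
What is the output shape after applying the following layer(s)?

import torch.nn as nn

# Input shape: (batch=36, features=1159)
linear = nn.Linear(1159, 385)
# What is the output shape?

Input shape: (36, 1159)
Output shape: (36, 385)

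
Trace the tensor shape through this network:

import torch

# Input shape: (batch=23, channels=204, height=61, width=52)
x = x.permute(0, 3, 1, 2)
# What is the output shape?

Input shape: (23, 204, 61, 52)
Output shape: (23, 52, 204, 61)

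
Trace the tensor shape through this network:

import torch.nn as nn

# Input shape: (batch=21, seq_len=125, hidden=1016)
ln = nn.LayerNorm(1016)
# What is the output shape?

Input shape: (21, 125, 1016)
Output shape: (21, 125, 1016)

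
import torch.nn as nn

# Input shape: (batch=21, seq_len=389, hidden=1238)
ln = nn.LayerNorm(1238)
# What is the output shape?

Input shape: (21, 389, 1238)
Output shape: (21, 389, 1238)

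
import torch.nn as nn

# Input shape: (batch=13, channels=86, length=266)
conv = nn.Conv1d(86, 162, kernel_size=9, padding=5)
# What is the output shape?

Input shape: (13, 86, 266)
Output shape: (13, 162, 268)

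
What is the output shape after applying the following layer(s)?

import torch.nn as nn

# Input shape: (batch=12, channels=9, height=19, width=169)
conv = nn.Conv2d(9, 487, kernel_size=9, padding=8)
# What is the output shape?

Input shape: (12, 9, 19, 169)
Output shape: (12, 487, 27, 177)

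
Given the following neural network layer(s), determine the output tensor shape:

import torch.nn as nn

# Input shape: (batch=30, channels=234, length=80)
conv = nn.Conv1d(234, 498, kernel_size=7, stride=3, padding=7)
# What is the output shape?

Input shape: (30, 234, 80)
Output shape: (30, 498, 30)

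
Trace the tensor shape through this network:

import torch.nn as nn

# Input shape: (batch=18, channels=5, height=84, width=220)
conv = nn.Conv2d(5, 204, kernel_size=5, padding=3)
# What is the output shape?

Input shape: (18, 5, 84, 220)
Output shape: (18, 204, 86, 222)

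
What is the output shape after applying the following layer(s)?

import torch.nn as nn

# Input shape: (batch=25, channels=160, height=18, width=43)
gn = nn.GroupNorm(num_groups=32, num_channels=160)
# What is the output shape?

Input shape: (25, 160, 18, 43)
Output shape: (25, 160, 18, 43)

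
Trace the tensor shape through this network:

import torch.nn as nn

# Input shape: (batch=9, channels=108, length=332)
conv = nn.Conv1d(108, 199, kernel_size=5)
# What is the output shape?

Input shape: (9, 108, 332)
Output shape: (9, 199, 328)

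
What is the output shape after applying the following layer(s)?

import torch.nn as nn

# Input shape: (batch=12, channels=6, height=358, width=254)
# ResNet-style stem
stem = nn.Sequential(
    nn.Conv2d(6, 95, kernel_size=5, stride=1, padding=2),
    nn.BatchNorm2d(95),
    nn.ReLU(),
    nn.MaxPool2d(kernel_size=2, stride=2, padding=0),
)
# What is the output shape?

Input shape: (12, 6, 358, 254)
  -> after Conv2d 5x5 stride=1: (12, 95, 358, 254)
Output shape: (12, 95, 179, 127)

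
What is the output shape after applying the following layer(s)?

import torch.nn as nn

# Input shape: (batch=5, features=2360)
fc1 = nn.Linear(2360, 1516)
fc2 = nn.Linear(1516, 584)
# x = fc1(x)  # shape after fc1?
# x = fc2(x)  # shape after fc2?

Input shape: (5, 2360)
  -> after fc1: (5, 1516)
Output shape: (5, 584)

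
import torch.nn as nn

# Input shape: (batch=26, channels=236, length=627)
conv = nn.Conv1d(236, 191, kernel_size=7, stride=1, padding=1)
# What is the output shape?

Input shape: (26, 236, 627)
Output shape: (26, 191, 623)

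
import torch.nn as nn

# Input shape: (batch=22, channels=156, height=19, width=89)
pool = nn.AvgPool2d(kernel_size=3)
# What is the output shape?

Input shape: (22, 156, 19, 89)
Output shape: (22, 156, 6, 29)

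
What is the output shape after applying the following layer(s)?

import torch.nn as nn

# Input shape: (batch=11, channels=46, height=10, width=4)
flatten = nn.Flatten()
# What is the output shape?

Input shape: (11, 46, 10, 4)
Output shape: (11, 1840)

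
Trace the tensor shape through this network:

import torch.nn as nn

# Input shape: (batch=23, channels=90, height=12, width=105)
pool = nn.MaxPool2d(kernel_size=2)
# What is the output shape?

Input shape: (23, 90, 12, 105)
Output shape: (23, 90, 6, 52)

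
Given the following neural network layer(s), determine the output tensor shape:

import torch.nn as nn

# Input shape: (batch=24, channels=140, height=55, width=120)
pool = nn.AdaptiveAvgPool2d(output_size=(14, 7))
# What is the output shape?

Input shape: (24, 140, 55, 120)
Output shape: (24, 140, 14, 7)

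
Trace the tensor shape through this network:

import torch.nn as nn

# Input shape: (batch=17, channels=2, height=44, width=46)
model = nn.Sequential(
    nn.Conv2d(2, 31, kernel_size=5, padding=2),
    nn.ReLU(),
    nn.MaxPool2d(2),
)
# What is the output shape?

Input shape: (17, 2, 44, 46)
  -> after Conv2d: (17, 31, 44, 46)
  -> after ReLU: (17, 31, 44, 46)
Output shape: (17, 31, 22, 23)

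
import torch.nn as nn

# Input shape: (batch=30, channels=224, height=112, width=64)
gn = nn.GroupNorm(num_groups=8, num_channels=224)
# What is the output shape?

Input shape: (30, 224, 112, 64)
Output shape: (30, 224, 112, 64)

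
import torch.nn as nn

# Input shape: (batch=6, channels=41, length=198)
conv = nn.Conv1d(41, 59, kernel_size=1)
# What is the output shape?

Input shape: (6, 41, 198)
Output shape: (6, 59, 198)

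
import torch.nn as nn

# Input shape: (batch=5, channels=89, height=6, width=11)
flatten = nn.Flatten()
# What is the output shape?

Input shape: (5, 89, 6, 11)
Output shape: (5, 5874)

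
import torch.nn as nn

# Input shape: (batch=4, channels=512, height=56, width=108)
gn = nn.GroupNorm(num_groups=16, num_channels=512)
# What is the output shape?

Input shape: (4, 512, 56, 108)
Output shape: (4, 512, 56, 108)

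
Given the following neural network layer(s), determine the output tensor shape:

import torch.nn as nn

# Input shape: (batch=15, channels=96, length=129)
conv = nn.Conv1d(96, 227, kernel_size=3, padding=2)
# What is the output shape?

Input shape: (15, 96, 129)
Output shape: (15, 227, 131)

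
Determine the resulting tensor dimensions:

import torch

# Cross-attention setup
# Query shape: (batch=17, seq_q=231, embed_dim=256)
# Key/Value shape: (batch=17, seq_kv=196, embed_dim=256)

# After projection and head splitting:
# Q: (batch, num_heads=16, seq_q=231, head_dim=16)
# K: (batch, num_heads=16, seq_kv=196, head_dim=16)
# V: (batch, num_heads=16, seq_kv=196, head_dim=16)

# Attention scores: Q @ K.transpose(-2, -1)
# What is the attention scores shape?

Input shape: (17, 231, 256)
Output shape: (17, 16, 231, 196)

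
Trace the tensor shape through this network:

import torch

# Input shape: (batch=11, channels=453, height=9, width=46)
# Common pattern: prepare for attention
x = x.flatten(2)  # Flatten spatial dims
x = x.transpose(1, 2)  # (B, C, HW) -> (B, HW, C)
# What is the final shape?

Input shape: (11, 453, 9, 46)
  -> after flatten(2): (11, 453, 414)
Output shape: (11, 414, 453)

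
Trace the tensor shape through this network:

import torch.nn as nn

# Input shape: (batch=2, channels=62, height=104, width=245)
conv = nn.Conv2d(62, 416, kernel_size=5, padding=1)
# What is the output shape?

Input shape: (2, 62, 104, 245)
Output shape: (2, 416, 102, 243)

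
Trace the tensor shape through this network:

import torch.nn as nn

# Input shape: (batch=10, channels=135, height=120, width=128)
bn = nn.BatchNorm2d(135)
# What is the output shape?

Input shape: (10, 135, 120, 128)
Output shape: (10, 135, 120, 128)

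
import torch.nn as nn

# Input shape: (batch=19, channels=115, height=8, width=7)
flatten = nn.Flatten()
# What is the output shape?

Input shape: (19, 115, 8, 7)
Output shape: (19, 6440)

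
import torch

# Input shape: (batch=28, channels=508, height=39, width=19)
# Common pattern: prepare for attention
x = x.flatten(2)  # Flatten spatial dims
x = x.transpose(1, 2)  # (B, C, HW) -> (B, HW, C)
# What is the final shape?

Input shape: (28, 508, 39, 19)
  -> after flatten(2): (28, 508, 741)
Output shape: (28, 741, 508)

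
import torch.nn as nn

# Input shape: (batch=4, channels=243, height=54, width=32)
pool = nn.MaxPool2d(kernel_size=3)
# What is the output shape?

Input shape: (4, 243, 54, 32)
Output shape: (4, 243, 18, 10)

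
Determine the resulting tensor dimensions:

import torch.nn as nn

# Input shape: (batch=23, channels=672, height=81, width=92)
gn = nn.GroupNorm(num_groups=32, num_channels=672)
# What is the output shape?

Input shape: (23, 672, 81, 92)
Output shape: (23, 672, 81, 92)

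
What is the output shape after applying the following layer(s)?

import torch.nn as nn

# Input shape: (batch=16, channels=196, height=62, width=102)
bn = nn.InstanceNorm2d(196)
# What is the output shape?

Input shape: (16, 196, 62, 102)
Output shape: (16, 196, 62, 102)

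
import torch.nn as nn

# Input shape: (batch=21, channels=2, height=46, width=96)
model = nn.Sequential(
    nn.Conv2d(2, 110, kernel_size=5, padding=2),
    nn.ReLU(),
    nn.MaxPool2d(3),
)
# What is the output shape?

Input shape: (21, 2, 46, 96)
  -> after Conv2d: (21, 110, 46, 96)
  -> after ReLU: (21, 110, 46, 96)
Output shape: (21, 110, 15, 32)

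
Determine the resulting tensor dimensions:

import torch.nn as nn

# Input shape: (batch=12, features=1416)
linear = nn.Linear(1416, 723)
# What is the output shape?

Input shape: (12, 1416)
Output shape: (12, 723)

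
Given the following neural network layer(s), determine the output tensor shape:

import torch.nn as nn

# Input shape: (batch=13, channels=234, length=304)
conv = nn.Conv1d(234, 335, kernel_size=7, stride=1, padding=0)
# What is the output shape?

Input shape: (13, 234, 304)
Output shape: (13, 335, 298)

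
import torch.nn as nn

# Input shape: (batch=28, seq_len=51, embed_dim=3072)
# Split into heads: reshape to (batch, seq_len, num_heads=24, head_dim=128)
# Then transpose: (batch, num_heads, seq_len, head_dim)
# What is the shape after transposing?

Input shape: (28, 51, 3072)
  -> after reshape: (28, 51, 24, 128)
Output shape: (28, 24, 51, 128)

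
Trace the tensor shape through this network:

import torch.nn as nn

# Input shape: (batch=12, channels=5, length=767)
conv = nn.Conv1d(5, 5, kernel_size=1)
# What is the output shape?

Input shape: (12, 5, 767)
Output shape: (12, 5, 767)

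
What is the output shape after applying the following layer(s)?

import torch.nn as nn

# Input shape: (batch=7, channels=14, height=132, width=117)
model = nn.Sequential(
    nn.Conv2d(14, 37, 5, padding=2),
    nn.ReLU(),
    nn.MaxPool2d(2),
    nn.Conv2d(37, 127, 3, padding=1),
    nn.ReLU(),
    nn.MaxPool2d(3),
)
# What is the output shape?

Input shape: (7, 14, 132, 117)
  -> after first Conv2d: (7, 37, 132, 117)
  -> after first MaxPool2d: (7, 37, 66, 58)
  -> after second Conv2d: (7, 127, 66, 58)
Output shape: (7, 127, 22, 19)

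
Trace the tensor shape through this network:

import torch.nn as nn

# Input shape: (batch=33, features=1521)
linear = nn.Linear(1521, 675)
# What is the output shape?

Input shape: (33, 1521)
Output shape: (33, 675)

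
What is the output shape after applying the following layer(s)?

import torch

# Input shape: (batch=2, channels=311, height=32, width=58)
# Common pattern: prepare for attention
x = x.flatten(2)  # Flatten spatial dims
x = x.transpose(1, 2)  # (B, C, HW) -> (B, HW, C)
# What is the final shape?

Input shape: (2, 311, 32, 58)
  -> after flatten(2): (2, 311, 1856)
Output shape: (2, 1856, 311)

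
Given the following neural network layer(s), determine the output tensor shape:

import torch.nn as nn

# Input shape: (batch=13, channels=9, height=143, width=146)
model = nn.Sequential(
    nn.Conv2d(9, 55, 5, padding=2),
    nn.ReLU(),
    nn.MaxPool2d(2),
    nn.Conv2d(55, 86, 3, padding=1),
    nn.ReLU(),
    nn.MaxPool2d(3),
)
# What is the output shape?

Input shape: (13, 9, 143, 146)
  -> after first Conv2d: (13, 55, 143, 146)
  -> after first MaxPool2d: (13, 55, 71, 73)
  -> after second Conv2d: (13, 86, 71, 73)
Output shape: (13, 86, 23, 24)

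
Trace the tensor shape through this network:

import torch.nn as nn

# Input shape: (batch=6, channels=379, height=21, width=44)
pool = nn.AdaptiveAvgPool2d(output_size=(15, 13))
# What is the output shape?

Input shape: (6, 379, 21, 44)
Output shape: (6, 379, 15, 13)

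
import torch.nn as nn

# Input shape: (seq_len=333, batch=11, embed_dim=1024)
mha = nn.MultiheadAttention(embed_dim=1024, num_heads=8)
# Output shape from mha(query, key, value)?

Input shape: (333, 11, 1024)
Output shape: (333, 11, 1024)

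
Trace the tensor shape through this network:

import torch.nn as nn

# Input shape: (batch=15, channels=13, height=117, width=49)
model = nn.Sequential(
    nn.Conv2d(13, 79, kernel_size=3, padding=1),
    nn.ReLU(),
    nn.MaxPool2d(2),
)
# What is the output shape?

Input shape: (15, 13, 117, 49)
  -> after Conv2d: (15, 79, 117, 49)
  -> after ReLU: (15, 79, 117, 49)
Output shape: (15, 79, 58, 24)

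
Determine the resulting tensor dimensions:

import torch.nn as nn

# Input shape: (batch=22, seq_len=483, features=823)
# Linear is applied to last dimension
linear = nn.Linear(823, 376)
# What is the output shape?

Input shape: (22, 483, 823)
Output shape: (22, 483, 376)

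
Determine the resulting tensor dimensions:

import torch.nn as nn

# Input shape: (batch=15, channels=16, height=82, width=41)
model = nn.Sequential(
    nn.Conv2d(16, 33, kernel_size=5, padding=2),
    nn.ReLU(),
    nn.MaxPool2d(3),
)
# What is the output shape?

Input shape: (15, 16, 82, 41)
  -> after Conv2d: (15, 33, 82, 41)
  -> after ReLU: (15, 33, 82, 41)
Output shape: (15, 33, 27, 13)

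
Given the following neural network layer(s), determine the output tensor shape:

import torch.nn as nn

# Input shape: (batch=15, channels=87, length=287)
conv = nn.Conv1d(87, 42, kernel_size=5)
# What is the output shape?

Input shape: (15, 87, 287)
Output shape: (15, 42, 283)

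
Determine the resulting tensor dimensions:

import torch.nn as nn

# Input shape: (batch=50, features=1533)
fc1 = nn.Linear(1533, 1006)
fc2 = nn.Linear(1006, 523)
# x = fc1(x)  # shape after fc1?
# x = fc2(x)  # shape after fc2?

Input shape: (50, 1533)
  -> after fc1: (50, 1006)
Output shape: (50, 523)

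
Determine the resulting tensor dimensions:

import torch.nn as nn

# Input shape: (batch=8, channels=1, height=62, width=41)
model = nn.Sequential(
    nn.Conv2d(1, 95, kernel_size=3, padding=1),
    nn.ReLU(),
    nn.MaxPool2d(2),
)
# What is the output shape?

Input shape: (8, 1, 62, 41)
  -> after Conv2d: (8, 95, 62, 41)
  -> after ReLU: (8, 95, 62, 41)
Output shape: (8, 95, 31, 20)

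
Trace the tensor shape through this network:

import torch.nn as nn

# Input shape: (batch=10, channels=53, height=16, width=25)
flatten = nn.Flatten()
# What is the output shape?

Input shape: (10, 53, 16, 25)
Output shape: (10, 21200)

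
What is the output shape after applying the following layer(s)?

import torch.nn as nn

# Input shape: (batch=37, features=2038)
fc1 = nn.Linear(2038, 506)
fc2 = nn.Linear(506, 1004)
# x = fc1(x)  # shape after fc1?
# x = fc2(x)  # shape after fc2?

Input shape: (37, 2038)
  -> after fc1: (37, 506)
Output shape: (37, 1004)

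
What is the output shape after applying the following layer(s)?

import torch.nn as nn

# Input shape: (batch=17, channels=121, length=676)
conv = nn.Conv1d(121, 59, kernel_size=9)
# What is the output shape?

Input shape: (17, 121, 676)
Output shape: (17, 59, 668)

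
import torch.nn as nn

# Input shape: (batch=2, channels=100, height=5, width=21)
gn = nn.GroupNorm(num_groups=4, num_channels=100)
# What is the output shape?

Input shape: (2, 100, 5, 21)
Output shape: (2, 100, 5, 21)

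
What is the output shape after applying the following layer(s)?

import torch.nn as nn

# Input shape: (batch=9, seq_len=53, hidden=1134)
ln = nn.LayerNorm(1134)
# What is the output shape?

Input shape: (9, 53, 1134)
Output shape: (9, 53, 1134)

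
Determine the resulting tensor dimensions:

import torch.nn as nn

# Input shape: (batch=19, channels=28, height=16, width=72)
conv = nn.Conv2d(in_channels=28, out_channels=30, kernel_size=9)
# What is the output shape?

Input shape: (19, 28, 16, 72)
Output shape: (19, 30, 8, 64)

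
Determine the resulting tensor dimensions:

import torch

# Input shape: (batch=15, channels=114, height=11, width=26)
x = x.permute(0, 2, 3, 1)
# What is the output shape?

Input shape: (15, 114, 11, 26)
Output shape: (15, 11, 26, 114)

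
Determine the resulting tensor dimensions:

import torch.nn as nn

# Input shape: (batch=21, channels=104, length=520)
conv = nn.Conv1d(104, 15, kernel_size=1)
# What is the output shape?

Input shape: (21, 104, 520)
Output shape: (21, 15, 520)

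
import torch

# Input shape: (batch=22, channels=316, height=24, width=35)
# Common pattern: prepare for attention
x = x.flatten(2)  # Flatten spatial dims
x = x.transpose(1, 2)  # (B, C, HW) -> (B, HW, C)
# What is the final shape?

Input shape: (22, 316, 24, 35)
  -> after flatten(2): (22, 316, 840)
Output shape: (22, 840, 316)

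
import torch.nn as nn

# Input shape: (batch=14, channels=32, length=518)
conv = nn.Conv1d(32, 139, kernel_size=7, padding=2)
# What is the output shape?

Input shape: (14, 32, 518)
Output shape: (14, 139, 516)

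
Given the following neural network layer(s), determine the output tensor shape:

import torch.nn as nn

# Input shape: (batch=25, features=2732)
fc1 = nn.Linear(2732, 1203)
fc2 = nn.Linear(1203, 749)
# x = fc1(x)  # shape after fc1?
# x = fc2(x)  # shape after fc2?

Input shape: (25, 2732)
  -> after fc1: (25, 1203)
Output shape: (25, 749)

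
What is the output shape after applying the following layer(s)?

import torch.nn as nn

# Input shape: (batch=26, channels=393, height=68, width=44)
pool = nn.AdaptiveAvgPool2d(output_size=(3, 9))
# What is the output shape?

Input shape: (26, 393, 68, 44)
Output shape: (26, 393, 3, 9)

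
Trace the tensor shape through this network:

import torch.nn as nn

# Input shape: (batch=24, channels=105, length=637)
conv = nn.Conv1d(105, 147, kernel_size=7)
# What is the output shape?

Input shape: (24, 105, 637)
Output shape: (24, 147, 631)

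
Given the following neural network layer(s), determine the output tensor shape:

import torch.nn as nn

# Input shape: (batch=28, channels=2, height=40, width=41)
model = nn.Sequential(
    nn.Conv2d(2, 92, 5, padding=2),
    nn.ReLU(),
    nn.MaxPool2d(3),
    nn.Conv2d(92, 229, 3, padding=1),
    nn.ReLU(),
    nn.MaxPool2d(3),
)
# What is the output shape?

Input shape: (28, 2, 40, 41)
  -> after first Conv2d: (28, 92, 40, 41)
  -> after first MaxPool2d: (28, 92, 13, 13)
  -> after second Conv2d: (28, 229, 13, 13)
Output shape: (28, 229, 4, 4)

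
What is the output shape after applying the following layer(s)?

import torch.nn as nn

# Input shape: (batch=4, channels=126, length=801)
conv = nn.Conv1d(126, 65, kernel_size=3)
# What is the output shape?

Input shape: (4, 126, 801)
Output shape: (4, 65, 799)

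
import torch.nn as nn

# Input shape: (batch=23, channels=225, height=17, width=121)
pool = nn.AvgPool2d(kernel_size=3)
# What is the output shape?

Input shape: (23, 225, 17, 121)
Output shape: (23, 225, 5, 40)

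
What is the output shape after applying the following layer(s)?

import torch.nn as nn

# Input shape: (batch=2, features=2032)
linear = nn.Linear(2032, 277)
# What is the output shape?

Input shape: (2, 2032)
Output shape: (2, 277)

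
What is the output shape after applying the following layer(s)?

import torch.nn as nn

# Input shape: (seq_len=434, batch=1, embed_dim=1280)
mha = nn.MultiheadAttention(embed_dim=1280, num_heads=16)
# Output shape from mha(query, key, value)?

Input shape: (434, 1, 1280)
Output shape: (434, 1, 1280)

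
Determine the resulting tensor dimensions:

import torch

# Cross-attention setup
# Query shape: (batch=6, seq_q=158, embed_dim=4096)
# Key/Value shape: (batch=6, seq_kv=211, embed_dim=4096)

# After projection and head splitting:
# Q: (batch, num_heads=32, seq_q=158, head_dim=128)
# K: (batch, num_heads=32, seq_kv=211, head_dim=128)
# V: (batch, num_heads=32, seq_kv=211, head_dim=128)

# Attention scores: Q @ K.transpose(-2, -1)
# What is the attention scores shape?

Input shape: (6, 158, 4096)
Output shape: (6, 32, 158, 211)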